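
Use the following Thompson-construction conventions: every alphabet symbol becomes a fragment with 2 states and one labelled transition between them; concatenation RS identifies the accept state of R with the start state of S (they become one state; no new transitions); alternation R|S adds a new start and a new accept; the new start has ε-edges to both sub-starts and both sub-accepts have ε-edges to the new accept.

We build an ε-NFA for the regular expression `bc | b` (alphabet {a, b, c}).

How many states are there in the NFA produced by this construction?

Per subexpression:
Each of the 3 symbol leaves contributes a 2-state fragment.
  bc → 3 states
  bc | b → 7 states

7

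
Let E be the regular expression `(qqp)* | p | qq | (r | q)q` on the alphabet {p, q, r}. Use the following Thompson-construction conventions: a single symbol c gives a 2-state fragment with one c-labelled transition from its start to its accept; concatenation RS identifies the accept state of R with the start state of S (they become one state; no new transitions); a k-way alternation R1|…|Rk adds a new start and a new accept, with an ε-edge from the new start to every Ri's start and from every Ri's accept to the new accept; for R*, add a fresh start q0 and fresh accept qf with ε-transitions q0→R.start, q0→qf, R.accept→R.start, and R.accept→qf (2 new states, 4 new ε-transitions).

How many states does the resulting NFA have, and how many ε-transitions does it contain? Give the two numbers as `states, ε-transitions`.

20, 16

Bottom-up over the parse tree:
Each of the 9 symbol leaves contributes 2 states and 0 ε-transitions.
  qqp — 4 states, 0 ε-transitions
  (qqp)* — 6 states, 4 ε-transitions
  qq — 3 states, 0 ε-transitions
  r | q — 6 states, 4 ε-transitions
  (r | q)q — 7 states, 4 ε-transitions
  (qqp)* | p | qq | (r | q)q — 20 states, 16 ε-transitions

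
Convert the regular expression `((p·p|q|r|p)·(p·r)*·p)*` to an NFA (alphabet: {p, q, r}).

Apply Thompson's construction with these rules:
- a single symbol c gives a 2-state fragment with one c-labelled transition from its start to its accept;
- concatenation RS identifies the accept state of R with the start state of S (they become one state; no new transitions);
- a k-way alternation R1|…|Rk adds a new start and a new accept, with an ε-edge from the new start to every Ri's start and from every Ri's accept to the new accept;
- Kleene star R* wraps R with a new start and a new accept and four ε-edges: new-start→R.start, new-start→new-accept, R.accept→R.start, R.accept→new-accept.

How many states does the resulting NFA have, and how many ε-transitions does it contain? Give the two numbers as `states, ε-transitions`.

Building bottom-up:
Each of the 8 symbol leaves contributes 2 states and 0 ε-transitions.
  p·p — 3 states, 0 ε-transitions
  p·p|q|r|p — 11 states, 8 ε-transitions
  p·r — 3 states, 0 ε-transitions
  (p·r)* — 5 states, 4 ε-transitions
  (p·p|q|r|p)·(p·r)*·p — 16 states, 12 ε-transitions
  ((p·p|q|r|p)·(p·r)*·p)* — 18 states, 16 ε-transitions

18, 16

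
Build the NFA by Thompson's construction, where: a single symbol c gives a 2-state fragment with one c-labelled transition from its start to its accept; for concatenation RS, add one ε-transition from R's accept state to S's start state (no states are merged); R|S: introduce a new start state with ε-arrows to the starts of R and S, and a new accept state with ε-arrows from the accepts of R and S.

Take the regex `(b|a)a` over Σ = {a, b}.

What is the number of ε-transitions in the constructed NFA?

Building bottom-up:
Each of the 3 symbol leaves contributes 0 ε-transitions.
  b|a : 4 ε-transitions
  (b|a)a : 5 ε-transitions

5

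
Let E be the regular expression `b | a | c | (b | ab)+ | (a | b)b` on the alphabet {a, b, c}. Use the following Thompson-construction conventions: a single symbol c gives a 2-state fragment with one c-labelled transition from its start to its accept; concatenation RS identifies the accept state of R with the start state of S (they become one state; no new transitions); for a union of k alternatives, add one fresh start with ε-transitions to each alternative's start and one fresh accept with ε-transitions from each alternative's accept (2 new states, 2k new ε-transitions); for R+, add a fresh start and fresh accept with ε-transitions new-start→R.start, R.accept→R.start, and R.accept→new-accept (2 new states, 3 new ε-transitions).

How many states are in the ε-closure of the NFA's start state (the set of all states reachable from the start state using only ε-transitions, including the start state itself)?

Work bottom-up. For each fragment F, track |ε-closure(F.start)| and whether F's accept lies in that closure (i.e. whether F accepts ε). A single-symbol fragment has closure size 1 and does not accept ε.
  ab — same as the first factor's closure: |closure| = 1
  b | ab — new start ε-reaches every alternative's start; none of them accept ε, so the new accept is not reached: |closure| = 1 + 1 + 1 = 3
  (b | ab)+ — |closure| = 1 + 3 = 4 (the body doesn't accept ε, so the new accept is not reached)
  a | b — new start ε-reaches every alternative's start; none of them accept ε, so the new accept is not reached: |closure| = 1 + 1 + 1 = 3
  (a | b)b — |closure| equals the left operand's closure size = 3 (its accept is not ε-reachable, so the closure stops there)
  b | a | c | (b | ab)+ | (a | b)b — new start ε-reaches every alternative's start; none of them accept ε, so the new accept is not reached: |closure| = 1 + 1 + 1 + 1 + 4 + 3 = 11

11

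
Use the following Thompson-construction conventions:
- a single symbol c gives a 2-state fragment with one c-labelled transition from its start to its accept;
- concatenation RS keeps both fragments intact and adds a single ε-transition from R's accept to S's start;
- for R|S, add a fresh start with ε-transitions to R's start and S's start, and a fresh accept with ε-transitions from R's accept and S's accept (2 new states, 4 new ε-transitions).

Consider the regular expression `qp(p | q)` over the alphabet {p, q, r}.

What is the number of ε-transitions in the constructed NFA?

6

Bottom-up over the parse tree:
Each of the 4 symbol leaves contributes 0 ε-transitions.
  p | q → 4 ε-transitions
  qp(p | q) → 6 ε-transitions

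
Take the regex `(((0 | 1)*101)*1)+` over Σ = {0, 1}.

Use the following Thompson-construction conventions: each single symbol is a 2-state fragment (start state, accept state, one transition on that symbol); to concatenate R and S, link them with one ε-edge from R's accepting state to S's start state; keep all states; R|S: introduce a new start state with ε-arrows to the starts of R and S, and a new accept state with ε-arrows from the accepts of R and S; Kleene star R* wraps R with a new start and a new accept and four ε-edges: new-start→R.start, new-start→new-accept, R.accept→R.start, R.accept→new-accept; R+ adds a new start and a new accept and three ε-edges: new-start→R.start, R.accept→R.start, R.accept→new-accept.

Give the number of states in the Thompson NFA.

20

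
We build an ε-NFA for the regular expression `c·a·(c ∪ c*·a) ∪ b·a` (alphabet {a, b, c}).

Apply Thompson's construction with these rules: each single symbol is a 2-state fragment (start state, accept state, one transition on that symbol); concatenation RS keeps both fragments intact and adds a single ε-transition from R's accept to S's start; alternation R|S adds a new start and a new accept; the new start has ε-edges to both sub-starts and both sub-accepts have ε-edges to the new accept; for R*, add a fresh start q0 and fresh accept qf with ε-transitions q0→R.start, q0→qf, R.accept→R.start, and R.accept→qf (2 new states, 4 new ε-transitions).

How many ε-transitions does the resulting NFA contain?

By structural recursion:
Each of the 7 symbol leaves contributes 0 ε-transitions.
  c* : 4 ε-transitions
  c*·a : 5 ε-transitions
  c ∪ c*·a : 9 ε-transitions
  c·a·(c ∪ c*·a) : 11 ε-transitions
  b·a : 1 ε-transition
  c·a·(c ∪ c*·a) ∪ b·a : 16 ε-transitions

16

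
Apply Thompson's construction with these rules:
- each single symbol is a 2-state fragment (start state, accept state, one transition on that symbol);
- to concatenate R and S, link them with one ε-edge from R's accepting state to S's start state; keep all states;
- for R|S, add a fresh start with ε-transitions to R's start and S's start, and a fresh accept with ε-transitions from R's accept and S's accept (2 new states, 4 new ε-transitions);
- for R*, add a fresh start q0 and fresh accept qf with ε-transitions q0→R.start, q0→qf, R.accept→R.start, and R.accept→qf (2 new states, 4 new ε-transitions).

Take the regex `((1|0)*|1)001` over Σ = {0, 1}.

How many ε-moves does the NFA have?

15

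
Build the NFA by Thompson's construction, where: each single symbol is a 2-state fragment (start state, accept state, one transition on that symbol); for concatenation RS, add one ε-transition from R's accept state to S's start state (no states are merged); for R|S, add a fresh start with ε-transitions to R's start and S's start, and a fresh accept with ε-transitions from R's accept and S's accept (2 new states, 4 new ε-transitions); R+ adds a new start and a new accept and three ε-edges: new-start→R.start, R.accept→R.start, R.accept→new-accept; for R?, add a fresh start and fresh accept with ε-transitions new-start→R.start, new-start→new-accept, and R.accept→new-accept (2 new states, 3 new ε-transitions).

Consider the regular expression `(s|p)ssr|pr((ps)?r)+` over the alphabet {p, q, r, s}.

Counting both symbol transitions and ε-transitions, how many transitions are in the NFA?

31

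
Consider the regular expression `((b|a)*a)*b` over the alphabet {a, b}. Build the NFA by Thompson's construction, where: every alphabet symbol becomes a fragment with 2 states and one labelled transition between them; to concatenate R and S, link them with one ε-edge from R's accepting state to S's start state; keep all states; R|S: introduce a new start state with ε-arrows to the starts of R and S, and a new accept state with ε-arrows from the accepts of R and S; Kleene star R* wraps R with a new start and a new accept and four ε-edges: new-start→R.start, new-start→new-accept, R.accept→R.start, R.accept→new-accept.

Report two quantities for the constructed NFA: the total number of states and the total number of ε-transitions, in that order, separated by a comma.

14, 14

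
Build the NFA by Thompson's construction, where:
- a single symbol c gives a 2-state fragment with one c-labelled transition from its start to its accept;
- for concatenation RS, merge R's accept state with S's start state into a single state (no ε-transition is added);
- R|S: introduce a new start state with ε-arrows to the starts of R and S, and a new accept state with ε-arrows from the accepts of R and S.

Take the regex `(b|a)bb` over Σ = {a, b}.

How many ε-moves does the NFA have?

By structural recursion:
Each of the 4 symbol leaves contributes 0 ε-transitions.
  b|a — 4 ε-transitions
  (b|a)bb — 4 ε-transitions

4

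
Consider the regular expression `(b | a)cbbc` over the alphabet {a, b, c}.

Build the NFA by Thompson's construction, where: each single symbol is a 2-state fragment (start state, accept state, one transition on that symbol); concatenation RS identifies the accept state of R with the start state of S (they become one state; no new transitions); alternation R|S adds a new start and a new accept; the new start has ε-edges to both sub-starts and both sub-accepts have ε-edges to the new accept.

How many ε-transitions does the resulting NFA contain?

Per subexpression:
Each of the 6 symbol leaves contributes 0 ε-transitions.
  b | a — 4 ε-transitions
  (b | a)cbbc — 4 ε-transitions

4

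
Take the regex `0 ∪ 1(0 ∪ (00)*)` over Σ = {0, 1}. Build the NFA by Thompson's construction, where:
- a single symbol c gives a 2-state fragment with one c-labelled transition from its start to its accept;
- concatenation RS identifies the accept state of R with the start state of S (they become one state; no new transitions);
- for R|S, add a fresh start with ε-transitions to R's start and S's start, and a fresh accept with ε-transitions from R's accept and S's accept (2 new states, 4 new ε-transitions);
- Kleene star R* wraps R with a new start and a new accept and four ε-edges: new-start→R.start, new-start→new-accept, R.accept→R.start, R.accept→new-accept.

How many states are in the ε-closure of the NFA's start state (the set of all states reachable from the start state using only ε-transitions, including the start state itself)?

3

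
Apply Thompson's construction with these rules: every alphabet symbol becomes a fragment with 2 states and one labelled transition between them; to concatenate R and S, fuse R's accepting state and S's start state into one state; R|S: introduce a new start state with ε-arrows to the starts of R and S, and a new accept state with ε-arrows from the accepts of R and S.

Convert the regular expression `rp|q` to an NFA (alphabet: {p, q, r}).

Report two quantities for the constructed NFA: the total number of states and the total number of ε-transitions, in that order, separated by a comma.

Recursing over subexpressions:
Each of the 3 symbol leaves contributes 2 states and 0 ε-transitions.
  rp = 3 states, 0 ε-transitions
  rp|q = 7 states, 4 ε-transitions

7, 4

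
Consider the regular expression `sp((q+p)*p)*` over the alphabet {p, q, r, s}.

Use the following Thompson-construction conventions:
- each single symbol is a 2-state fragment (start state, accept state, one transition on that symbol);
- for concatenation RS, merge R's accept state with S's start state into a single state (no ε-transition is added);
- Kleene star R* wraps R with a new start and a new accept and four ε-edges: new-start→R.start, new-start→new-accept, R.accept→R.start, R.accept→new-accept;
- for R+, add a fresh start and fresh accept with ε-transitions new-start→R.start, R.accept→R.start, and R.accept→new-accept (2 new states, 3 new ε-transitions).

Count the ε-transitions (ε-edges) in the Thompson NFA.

Recursing over subexpressions:
Each of the 5 symbol leaves contributes 0 ε-transitions.
  q+ → 3 ε-transitions
  q+p → 3 ε-transitions
  (q+p)* → 7 ε-transitions
  (q+p)*p → 7 ε-transitions
  ((q+p)*p)* → 11 ε-transitions
  sp((q+p)*p)* → 11 ε-transitions

11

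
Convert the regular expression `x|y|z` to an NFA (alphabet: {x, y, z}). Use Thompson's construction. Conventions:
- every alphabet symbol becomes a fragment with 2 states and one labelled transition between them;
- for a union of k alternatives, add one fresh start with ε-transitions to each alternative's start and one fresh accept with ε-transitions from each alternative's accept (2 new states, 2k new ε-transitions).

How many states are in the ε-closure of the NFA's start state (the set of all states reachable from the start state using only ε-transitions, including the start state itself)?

Work bottom-up. For each fragment F, track |ε-closure(F.start)| and whether F's accept lies in that closure (i.e. whether F accepts ε). A single-symbol fragment has closure size 1 and does not accept ε.
  x|y|z → |ε-closure| = 1 + 1 + 1 + 1 = 4 (the new accept is not ε-reachable since no branch accepts ε)

4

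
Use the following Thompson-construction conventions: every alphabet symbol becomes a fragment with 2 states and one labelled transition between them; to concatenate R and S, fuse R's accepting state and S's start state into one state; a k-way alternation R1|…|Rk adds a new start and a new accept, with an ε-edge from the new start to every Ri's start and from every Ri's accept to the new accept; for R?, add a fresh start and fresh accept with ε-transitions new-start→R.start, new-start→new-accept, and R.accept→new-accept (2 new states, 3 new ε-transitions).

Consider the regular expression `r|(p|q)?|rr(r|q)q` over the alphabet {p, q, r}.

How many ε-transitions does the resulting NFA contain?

Building bottom-up:
Each of the 8 symbol leaves contributes 0 ε-transitions.
  p|q → 4 ε-transitions
  (p|q)? → 7 ε-transitions
  r|q → 4 ε-transitions
  rr(r|q)q → 4 ε-transitions
  r|(p|q)?|rr(r|q)q → 17 ε-transitions

17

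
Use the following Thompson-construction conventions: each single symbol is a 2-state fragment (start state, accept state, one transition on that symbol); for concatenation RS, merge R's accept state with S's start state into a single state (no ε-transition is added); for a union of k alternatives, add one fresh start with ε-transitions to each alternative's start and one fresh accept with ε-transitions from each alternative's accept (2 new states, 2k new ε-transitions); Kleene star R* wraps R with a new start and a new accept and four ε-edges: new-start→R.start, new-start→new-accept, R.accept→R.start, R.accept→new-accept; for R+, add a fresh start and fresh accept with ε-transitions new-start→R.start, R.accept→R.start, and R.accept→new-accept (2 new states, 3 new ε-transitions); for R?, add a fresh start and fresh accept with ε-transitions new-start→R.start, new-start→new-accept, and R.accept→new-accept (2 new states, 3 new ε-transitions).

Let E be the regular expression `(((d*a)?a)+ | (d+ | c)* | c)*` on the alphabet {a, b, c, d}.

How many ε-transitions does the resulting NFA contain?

31

By structural recursion:
Each of the 6 symbol leaves contributes 0 ε-transitions.
  d* — 4 ε-transitions
  d*a — 4 ε-transitions
  (d*a)? — 7 ε-transitions
  (d*a)?a — 7 ε-transitions
  ((d*a)?a)+ — 10 ε-transitions
  d+ — 3 ε-transitions
  d+ | c — 7 ε-transitions
  (d+ | c)* — 11 ε-transitions
  ((d*a)?a)+ | (d+ | c)* | c — 27 ε-transitions
  (((d*a)?a)+ | (d+ | c)* | c)* — 31 ε-transitions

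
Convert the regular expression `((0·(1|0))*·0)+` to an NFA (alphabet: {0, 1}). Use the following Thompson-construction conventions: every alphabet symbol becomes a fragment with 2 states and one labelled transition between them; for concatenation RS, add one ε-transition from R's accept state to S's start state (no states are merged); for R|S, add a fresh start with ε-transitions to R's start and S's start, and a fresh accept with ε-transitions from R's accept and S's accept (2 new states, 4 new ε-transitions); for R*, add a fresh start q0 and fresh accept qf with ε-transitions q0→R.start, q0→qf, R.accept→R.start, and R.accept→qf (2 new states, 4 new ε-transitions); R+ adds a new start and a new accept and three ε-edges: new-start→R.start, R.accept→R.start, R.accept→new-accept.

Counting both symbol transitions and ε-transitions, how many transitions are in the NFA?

17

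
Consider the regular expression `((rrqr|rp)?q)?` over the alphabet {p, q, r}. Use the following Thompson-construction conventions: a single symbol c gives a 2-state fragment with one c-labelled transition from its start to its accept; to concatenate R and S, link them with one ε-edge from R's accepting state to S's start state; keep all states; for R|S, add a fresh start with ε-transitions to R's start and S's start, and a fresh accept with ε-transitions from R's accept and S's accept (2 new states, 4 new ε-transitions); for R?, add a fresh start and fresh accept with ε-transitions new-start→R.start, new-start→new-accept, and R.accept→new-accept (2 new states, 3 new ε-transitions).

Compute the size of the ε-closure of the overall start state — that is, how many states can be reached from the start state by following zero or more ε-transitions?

8

Work bottom-up. For each fragment F, track |ε-closure(F.start)| and whether F's accept lies in that closure (i.e. whether F accepts ε). A single-symbol fragment has closure size 1 and does not accept ε.
  rrqr → |ε-closure| equals the left operand's closure size = 1 (its accept is not ε-reachable, so the closure stops there)
  rp → |ε-closure| equals the left operand's closure size = 1 (its accept is not ε-reachable, so the closure stops there)
  rrqr|rp → new start ε-reaches every alternative's start; none of them accept ε, so the new accept is not reached: |ε-closure| = 1 + 1 + 1 = 3
  (rrqr|rp)? → |ε-closure| = 1 (new start) + 3 (body) + 1 (new accept, via ε) = 5
  (rrqr|rp)?q → the left operand accepts ε, so the closure extends into the next operand (via the concat ε-link); |ε-closure| = 5 + 1 = 6
  ((rrqr|rp)?q)? → |ε-closure| = 1 (new start) + 6 (body) + 1 (new accept, via ε) = 8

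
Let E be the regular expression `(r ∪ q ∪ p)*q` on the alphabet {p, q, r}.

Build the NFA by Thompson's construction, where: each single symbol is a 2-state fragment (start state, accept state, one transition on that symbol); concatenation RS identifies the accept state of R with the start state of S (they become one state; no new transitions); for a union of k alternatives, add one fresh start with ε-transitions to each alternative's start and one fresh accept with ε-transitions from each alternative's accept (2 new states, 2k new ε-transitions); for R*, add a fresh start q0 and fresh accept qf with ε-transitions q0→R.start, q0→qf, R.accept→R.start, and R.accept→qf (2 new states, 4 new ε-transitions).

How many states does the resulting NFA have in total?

11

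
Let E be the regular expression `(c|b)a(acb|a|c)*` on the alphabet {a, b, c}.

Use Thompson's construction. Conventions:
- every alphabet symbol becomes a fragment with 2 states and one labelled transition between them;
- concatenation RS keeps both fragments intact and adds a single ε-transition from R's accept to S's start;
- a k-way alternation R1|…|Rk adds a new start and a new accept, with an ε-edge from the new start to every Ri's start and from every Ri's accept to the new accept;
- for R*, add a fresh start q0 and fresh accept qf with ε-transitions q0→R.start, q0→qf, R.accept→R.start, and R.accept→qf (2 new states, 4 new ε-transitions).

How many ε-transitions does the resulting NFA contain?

18

Bottom-up over the parse tree:
Each of the 8 symbol leaves contributes 0 ε-transitions.
  c|b — 4 ε-transitions
  acb — 2 ε-transitions
  acb|a|c — 8 ε-transitions
  (acb|a|c)* — 12 ε-transitions
  (c|b)a(acb|a|c)* — 18 ε-transitions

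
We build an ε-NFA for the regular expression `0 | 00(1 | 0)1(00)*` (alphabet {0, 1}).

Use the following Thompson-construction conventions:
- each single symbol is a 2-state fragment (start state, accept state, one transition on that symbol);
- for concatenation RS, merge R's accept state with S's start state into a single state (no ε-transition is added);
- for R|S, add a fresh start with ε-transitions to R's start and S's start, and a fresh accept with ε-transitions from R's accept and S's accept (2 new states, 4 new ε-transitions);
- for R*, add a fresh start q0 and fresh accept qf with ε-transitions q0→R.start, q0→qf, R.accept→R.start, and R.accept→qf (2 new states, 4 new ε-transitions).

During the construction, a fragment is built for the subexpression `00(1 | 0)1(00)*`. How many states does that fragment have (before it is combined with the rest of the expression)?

13

Fragment for `00(1 | 0)1(00)*`:
Each of the 7 symbol leaves contributes a 2-state fragment.
  1 | 0 — 6 states
  00 — 3 states
  (00)* — 5 states
  00(1 | 0)1(00)* — 13 states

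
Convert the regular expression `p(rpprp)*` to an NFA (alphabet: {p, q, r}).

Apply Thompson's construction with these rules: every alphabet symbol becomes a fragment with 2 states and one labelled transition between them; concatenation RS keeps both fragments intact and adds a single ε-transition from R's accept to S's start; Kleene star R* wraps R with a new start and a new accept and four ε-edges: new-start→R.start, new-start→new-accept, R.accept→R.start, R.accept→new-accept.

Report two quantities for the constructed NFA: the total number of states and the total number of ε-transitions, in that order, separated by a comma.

14, 9

Recursing over subexpressions:
Each of the 6 symbol leaves contributes 2 states and 0 ε-transitions.
  rpprp → 10 states, 4 ε-transitions
  (rpprp)* → 12 states, 8 ε-transitions
  p(rpprp)* → 14 states, 9 ε-transitions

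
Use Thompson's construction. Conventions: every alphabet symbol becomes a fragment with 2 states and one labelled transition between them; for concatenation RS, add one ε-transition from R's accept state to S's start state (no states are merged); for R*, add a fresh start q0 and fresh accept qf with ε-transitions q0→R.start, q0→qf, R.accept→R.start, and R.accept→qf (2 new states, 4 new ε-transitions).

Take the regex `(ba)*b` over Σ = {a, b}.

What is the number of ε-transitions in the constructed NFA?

6

Per subexpression:
Each of the 3 symbol leaves contributes 0 ε-transitions.
  ba — 1 ε-transition
  (ba)* — 5 ε-transitions
  (ba)*b — 6 ε-transitions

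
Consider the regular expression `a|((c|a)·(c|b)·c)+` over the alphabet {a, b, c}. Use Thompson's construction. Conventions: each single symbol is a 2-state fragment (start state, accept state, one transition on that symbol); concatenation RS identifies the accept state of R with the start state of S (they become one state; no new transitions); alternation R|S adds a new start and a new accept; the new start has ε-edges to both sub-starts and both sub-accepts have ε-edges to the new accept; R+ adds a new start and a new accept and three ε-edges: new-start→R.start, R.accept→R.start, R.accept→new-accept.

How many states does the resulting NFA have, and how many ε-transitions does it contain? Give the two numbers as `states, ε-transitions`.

18, 15

Building bottom-up:
Each of the 6 symbol leaves contributes 2 states and 0 ε-transitions.
  c|a = 6 states, 4 ε-transitions
  c|b = 6 states, 4 ε-transitions
  (c|a)·(c|b)·c = 12 states, 8 ε-transitions
  ((c|a)·(c|b)·c)+ = 14 states, 11 ε-transitions
  a|((c|a)·(c|b)·c)+ = 18 states, 15 ε-transitions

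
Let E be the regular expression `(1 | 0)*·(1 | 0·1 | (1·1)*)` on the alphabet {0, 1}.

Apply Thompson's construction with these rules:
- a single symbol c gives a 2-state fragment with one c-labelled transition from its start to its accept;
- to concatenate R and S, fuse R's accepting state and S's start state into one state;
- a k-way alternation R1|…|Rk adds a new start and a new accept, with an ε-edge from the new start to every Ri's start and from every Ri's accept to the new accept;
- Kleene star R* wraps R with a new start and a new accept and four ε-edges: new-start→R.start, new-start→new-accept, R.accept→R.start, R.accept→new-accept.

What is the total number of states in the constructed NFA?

Per subexpression:
Each of the 7 symbol leaves contributes a 2-state fragment.
  1 | 0 → 6 states
  (1 | 0)* → 8 states
  0·1 → 3 states
  1·1 → 3 states
  (1·1)* → 5 states
  1 | 0·1 | (1·1)* → 12 states
  (1 | 0)*·(1 | 0·1 | (1·1)*) → 19 states

19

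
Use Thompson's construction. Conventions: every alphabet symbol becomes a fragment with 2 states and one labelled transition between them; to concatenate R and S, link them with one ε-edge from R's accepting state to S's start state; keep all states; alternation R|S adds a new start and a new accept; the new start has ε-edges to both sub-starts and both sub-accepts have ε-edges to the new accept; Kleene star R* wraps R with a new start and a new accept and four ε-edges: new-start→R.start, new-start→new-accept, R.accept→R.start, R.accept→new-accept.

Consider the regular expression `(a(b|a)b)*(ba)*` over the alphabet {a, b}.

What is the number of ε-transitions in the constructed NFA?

16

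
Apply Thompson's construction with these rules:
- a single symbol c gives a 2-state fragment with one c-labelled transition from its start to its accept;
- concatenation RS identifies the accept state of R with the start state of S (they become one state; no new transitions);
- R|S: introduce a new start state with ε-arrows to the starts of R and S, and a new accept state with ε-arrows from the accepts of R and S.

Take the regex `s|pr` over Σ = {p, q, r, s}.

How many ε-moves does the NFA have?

4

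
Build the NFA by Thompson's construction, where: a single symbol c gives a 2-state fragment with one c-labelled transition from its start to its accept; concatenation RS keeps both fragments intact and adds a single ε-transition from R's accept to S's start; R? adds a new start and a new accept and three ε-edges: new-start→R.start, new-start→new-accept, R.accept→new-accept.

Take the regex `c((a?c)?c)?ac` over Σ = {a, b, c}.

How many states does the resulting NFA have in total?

By structural recursion:
Each of the 6 symbol leaves contributes a 2-state fragment.
  a? = 4 states
  a?c = 6 states
  (a?c)? = 8 states
  (a?c)?c = 10 states
  ((a?c)?c)? = 12 states
  c((a?c)?c)?ac = 18 states

18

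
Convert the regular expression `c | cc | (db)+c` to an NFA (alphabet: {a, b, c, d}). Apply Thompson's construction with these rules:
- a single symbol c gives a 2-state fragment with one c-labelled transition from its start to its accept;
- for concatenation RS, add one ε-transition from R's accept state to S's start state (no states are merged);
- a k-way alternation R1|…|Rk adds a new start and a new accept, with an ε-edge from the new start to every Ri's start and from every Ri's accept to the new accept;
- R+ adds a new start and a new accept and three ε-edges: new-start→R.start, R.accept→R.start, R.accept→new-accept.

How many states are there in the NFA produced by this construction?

Bottom-up over the parse tree:
Each of the 6 symbol leaves contributes a 2-state fragment.
  cc — 4 states
  db — 4 states
  (db)+ — 6 states
  (db)+c — 8 states
  c | cc | (db)+c — 16 states

16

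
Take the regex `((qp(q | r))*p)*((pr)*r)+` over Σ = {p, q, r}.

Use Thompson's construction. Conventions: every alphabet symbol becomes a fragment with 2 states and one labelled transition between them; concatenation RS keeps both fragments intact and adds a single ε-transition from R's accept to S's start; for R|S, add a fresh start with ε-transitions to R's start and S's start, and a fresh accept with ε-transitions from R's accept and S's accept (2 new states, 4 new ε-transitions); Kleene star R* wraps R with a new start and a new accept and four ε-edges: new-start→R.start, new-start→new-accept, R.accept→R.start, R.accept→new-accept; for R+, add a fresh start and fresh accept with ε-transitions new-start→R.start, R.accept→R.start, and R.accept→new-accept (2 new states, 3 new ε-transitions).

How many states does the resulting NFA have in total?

26

Per subexpression:
Each of the 8 symbol leaves contributes a 2-state fragment.
  q | r = 6 states
  qp(q | r) = 10 states
  (qp(q | r))* = 12 states
  (qp(q | r))*p = 14 states
  ((qp(q | r))*p)* = 16 states
  pr = 4 states
  (pr)* = 6 states
  (pr)*r = 8 states
  ((pr)*r)+ = 10 states
  ((qp(q | r))*p)*((pr)*r)+ = 26 states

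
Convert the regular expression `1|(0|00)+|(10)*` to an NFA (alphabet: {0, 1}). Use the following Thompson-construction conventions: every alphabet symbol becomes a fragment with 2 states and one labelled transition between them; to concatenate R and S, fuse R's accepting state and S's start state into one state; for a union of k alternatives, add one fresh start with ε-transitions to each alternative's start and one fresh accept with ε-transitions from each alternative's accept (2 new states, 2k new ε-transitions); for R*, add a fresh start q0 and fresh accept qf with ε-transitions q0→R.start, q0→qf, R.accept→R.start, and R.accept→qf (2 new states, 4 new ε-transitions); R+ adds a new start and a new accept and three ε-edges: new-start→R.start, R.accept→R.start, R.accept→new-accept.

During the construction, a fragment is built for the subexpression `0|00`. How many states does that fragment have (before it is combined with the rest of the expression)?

7

Fragment for `0|00`:
Each of the 3 symbol leaves contributes a 2-state fragment.
  00 : 3 states
  0|00 : 7 states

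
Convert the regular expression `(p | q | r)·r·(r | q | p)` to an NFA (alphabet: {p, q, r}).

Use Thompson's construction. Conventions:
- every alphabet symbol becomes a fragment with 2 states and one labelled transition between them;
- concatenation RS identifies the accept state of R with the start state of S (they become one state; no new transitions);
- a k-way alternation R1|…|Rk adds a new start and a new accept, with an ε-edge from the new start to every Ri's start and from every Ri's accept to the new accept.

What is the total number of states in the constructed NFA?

16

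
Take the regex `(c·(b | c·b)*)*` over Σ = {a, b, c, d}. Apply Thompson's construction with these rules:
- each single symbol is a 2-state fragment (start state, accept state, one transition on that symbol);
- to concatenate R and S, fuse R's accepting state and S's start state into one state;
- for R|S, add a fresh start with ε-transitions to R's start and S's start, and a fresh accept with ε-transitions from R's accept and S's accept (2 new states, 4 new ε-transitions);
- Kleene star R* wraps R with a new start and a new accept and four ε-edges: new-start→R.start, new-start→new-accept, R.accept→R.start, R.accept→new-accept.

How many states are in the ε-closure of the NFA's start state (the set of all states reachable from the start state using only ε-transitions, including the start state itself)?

Work bottom-up. For each fragment F, track |ε-closure(F.start)| and whether F's accept lies in that closure (i.e. whether F accepts ε). A single-symbol fragment has closure size 1 and does not accept ε.
  c·b → C equals the left operand's closure size = 1 (its accept is not ε-reachable, so the closure stops there)
  b | c·b → C = 1 + 1 + 1 = 3 (the new accept is not ε-reachable since no branch accepts ε)
  (b | c·b)* → the star's fresh start ε-reaches both the body's start and the fresh accept: C = 2 + 3 = 5
  c·(b | c·b)* → same as the first factor's closure: C = 1
  (c·(b | c·b)*)* → new start has ε-edges to the inner start and to the new accept, so C = 2 + 1 = 3

3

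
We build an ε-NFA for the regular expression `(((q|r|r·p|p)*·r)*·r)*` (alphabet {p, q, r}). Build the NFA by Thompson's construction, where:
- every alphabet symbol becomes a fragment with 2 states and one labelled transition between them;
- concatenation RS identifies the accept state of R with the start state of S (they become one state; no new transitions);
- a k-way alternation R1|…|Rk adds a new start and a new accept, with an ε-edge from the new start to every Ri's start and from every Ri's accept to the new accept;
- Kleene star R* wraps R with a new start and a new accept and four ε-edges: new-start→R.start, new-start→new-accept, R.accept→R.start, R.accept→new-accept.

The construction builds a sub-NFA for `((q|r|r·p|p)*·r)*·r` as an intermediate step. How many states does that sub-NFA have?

Fragment for `((q|r|r·p|p)*·r)*·r`:
Each of the 7 symbol leaves contributes a 2-state fragment.
  r·p — 3 states
  q|r|r·p|p — 11 states
  (q|r|r·p|p)* — 13 states
  (q|r|r·p|p)*·r — 14 states
  ((q|r|r·p|p)*·r)* — 16 states
  ((q|r|r·p|p)*·r)*·r — 17 states

17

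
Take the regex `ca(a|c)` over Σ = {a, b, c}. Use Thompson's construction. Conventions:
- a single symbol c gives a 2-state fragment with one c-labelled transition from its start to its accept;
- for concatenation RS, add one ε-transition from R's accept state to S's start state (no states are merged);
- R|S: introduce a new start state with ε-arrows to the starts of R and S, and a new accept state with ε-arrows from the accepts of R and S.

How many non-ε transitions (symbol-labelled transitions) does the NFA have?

4

Building bottom-up:
Each of the 4 symbol leaves contributes exactly 1 symbol transition.
  a|c = 2 symbol transitions
  ca(a|c) = 4 symbol transitions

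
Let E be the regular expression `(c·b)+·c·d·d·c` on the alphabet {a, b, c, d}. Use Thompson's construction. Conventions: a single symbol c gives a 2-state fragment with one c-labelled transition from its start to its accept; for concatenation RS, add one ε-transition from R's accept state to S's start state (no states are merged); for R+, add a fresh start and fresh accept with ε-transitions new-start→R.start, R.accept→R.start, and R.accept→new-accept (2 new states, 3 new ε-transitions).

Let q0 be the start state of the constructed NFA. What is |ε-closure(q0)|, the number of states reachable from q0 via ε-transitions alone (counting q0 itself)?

Compute the ε-closure size of each fragment's start state recursively; a symbol fragment's start has no outgoing ε-edge, so its closure is just itself (size 1).
  c·b : |closure| equals the left operand's closure size = 1 (its accept is not ε-reachable, so the closure stops there)
  (c·b)+ : new start ε-reaches only the body's start; the new accept needs a symbol first: |closure| = 1 + 1 = 2
  (c·b)+·c·d·d·c : |closure| equals the left operand's closure size = 2 (its accept is not ε-reachable, so the closure stops there)

2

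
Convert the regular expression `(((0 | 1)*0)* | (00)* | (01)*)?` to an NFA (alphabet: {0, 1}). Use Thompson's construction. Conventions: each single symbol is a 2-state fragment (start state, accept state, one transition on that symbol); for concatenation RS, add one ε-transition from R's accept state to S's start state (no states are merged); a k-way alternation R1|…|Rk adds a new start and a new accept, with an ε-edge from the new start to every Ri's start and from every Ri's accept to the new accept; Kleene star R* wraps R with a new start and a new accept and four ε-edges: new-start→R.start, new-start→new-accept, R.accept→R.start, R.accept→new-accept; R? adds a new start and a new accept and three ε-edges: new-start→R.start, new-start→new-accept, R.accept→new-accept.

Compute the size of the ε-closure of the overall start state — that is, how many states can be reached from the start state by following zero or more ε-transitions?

Let C(F) = |ε-closure(F.start)| within fragment F, and note whether F accepts ε. Symbol fragments have C = 1 and do not accept ε. Then:
  0 | 1 — |closure| = 1 + 1 + 1 = 3 (the new accept is not ε-reachable since no branch accepts ε)
  (0 | 1)* — |closure| = 1 (new start) + 3 (body) + 1 (new accept) = 5
  (0 | 1)*0 — |closure| = 5 + 1 = 6 (closure spills across the concat boundary because the left factor accepts ε)
  ((0 | 1)*0)* — the star's fresh start ε-reaches both the body's start and the fresh accept: |closure| = 2 + 6 = 8
  00 — same as the first factor's closure: |closure| = 1
  (00)* — the star's fresh start ε-reaches both the body's start and the fresh accept: |closure| = 2 + 1 = 3
  01 — same as the first factor's closure: |closure| = 1
  (01)* — |closure| = 1 (new start) + 1 (body) + 1 (new accept) = 3
  ((0 | 1)*0)* | (00)* | (01)* — new start ε-reaches every alternative's start; at least one alternative accepts ε, so the union's new accept is reached too: |closure| = 1 + 8 + 3 + 3 + 1 = 16
  (((0 | 1)*0)* | (00)* | (01)*)? — new start has ε-edges to the inner start and to the new accept, so |closure| = 2 + 16 = 18

18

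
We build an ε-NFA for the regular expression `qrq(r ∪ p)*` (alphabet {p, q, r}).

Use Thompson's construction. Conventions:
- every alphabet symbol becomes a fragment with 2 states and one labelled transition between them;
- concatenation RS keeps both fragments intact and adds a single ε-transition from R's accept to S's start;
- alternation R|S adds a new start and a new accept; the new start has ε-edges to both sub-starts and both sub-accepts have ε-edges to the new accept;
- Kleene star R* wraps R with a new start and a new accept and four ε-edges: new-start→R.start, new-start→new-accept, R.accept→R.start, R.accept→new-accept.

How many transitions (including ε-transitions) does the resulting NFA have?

Bottom-up over the parse tree:
Each of the 5 symbol leaves contributes 1 transition (1 symbol, 0 ε).
  r ∪ p = 6 transitions (2 symbol, 4 ε)
  (r ∪ p)* = 10 transitions (2 symbol, 8 ε)
  qrq(r ∪ p)* = 16 transitions (5 symbol, 11 ε)

16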